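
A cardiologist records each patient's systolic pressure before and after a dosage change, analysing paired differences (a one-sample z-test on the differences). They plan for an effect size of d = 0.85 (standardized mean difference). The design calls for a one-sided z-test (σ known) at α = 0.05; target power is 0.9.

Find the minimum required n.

n = 12

For power 0.9 need Φ(δ − z_{0.05}) = 0.9, so δ = z_{0.05} + z_{0.10} = 1.645 + 1.282 = 2.926.
δ = d·√n ⇒ n = (δ/d)² = (2.926 / 0.85)² = 11.85.
Rounding up, n = 12.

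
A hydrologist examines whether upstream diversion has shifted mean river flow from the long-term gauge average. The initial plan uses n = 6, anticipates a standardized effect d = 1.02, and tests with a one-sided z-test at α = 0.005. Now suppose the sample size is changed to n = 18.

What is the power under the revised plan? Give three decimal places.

Power ≈ 0.960

With n = 18: δ = d·√n = 1.02 × √18 = 4.3275. Critical value z_{0.005} = 2.576.
Revised power = Φ(δ − 2.576) = Φ(1.752) = 0.9601.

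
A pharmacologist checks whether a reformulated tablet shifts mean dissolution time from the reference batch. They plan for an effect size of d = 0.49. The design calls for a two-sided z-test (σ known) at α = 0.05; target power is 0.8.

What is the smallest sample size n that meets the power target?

For power 0.8 need Φ(δ − z_{0.025}) = 0.8, so δ = z_{0.025} + z_{0.20} = 1.960 + 0.842 = 2.802.
(For δ > 0 the lower-tail rejection region contributes negligibly to power, so the one-term inversion is standard.)
δ = d·√n ⇒ n = (δ/d)² = (2.802 / 0.49)² = 32.69.
Rounding up, n = 33.

n = 33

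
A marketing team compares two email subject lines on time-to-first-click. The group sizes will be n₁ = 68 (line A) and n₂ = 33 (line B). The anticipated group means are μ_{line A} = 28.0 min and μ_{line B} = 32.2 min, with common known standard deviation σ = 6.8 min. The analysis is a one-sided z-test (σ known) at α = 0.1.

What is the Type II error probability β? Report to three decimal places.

β ≈ 0.052

Standardized effect: d = |μ_{line A} − μ_{line B}| / σ = |28.0 − 32.2| / 6.8 = 0.6176
Noncentrality parameter: δ = d / √(1/n₁ + 1/n₂) = 0.6176 / √(1/68 + 1/33) = 2.9113
Critical value for a one-sided test at α = 0.1: z_α = 1.282.
Power = P(Z > 1.282 − δ) = Φ(1.630) = 0.9484.
Type II error: β = 1 − power = 1 − 0.9484 = 0.0516.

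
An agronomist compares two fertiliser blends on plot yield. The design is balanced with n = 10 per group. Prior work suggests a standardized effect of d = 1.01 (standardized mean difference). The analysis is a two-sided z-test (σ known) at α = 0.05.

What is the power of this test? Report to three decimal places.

Noncentrality parameter: δ = d·√(n/2) = 1.01 × √(10/2) = 2.2584
Critical value for a two-sided test at α = 0.05: z_{α/2} = 1.960.
Power = Φ(δ − 1.960) + Φ(−δ − 1.960) = Φ(0.298) + Φ(-4.218) = 0.6173 + 0.0000 = 0.6173.

Power ≈ 0.617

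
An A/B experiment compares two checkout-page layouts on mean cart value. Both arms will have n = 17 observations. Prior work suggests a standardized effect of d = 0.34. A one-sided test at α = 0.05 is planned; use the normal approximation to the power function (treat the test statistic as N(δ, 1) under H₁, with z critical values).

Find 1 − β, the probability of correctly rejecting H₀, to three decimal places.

Noncentrality parameter: δ = d·√(n/2) = 0.34 × √(17/2) = 0.9913
Critical value for a one-sided test at α = 0.05: z_α = 1.645.
Power = P(Z > 1.645 − δ) = Φ(-0.654) = 0.2567.

Power ≈ 0.257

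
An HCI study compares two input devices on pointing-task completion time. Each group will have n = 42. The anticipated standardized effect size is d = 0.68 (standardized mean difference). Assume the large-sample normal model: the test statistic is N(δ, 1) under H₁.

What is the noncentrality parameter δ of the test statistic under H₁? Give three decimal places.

δ = d·√(n/2) = 0.68 × √(42/2) = 3.1162

δ ≈ 3.116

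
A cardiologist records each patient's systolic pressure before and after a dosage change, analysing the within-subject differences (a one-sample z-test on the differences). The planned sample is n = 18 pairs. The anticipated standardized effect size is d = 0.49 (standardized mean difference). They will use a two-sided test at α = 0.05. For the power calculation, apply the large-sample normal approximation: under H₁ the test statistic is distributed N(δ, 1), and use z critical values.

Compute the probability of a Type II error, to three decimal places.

Noncentrality parameter: δ = d·√n = 0.49 × √18 = 2.0789
Critical value for a two-sided test at α = 0.05: z_{α/2} = 1.960.
Power = Φ(δ − 1.960) + Φ(−δ − 1.960) = Φ(0.119) + Φ(-4.039) = 0.5473 + 0.0000 = 0.5474.
Type II error: β = 1 − power = 1 − 0.5474 = 0.4526.

β ≈ 0.453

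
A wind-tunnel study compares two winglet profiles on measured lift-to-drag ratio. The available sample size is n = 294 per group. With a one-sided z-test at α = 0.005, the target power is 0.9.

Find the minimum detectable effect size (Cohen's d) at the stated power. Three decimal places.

d ≈ 0.318

Required noncentrality: δ = z_{0.005} + z_{0.10} = 2.576 + 1.282 = 3.857.
δ = d·√(n/2) ⇒ d = δ/√(n/2) = 3.857/√(294/2) = 0.3182.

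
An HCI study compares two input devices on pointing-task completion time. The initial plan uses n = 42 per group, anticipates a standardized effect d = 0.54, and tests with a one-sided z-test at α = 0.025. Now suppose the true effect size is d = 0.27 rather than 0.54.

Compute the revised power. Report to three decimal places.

Power ≈ 0.235

With d = 0.27: δ = d·√(n/2) = 0.27 × √(42/2) = 1.2373. Critical value z_{0.025} = 1.960.
Revised power = Φ(δ − 1.960) = Φ(-0.723) = 0.2349.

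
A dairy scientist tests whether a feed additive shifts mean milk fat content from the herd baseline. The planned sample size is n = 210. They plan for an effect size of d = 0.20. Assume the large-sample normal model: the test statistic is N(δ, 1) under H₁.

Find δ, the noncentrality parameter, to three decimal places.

δ ≈ 2.898

δ = d·√n = 0.20 × √210 = 2.8983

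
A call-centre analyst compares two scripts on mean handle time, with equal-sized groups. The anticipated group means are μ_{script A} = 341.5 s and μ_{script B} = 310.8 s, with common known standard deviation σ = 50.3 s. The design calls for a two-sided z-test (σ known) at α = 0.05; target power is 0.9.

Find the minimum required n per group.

n = 57 per group

Standardized effect: d = |μ_{script A} − μ_{script B}| / σ = |341.5 − 310.8| / 50.3 = 0.6103
For power 0.9 need Φ(δ − z_{0.025}) = 0.9, so δ = z_{0.025} + z_{0.10} = 1.960 + 1.282 = 3.242.
(The Φ(−δ − z_{α/2}) term is vanishingly small for δ > 0 and is dropped in the standard sample-size formula.)
δ = d·√(n/2) ⇒ n = 2(δ/d)² = 2 × (3.242 / 0.6103)² = 56.41.
Round up to the next whole unit.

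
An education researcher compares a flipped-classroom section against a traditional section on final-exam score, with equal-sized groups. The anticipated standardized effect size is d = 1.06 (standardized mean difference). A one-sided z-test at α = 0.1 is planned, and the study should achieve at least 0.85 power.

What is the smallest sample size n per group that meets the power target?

For power 0.85 need Φ(δ − z_{0.1}) = 0.85, so δ = z_{0.1} + z_{0.15} = 1.282 + 1.036 = 2.318.
δ = d·√(n/2) ⇒ n = 2(δ/d)² = 2 × (2.318 / 1.06)² = 9.56.
Rounding up, n = 10 per group.

n = 10 per group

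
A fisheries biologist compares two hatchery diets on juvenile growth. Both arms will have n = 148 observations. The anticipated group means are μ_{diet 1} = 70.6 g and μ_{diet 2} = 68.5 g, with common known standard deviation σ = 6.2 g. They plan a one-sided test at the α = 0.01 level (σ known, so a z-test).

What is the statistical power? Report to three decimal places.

Power ≈ 0.722

Standardized effect: d = |μ_{diet 1} − μ_{diet 2}| / σ = |70.6 − 68.5| / 6.2 = 0.3387
Noncentrality parameter: δ = d·√(n/2) = 0.3387 × √(148/2) = 2.9137
Critical value for a one-sided test at α = 0.01: z_α = 2.326.
Power = Φ(δ − 2.326) = Φ(0.587) = 0.7215.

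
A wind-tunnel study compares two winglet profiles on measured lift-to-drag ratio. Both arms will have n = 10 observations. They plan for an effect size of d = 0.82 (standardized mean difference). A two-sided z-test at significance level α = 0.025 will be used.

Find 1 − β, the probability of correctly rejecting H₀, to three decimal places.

Power ≈ 0.342

Noncentrality parameter: λ = d·√(n/2) = 0.82 × √(10/2) = 1.8336
Two-sided α = 0.025 → critical value z_{0.0125} = 2.241.
Power = Φ(λ − 2.241) + Φ(−λ − 2.241) = Φ(-0.408) + Φ(-4.075) = 0.3417 + 0.0000 = 0.3417.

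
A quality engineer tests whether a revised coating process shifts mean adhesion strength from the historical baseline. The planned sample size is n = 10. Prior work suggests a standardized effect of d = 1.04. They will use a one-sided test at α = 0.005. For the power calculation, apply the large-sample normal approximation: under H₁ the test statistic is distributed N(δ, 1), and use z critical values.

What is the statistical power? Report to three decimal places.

Power ≈ 0.762

Noncentrality parameter: δ = d·√n = 1.04 × √10 = 3.2888
One-sided α = 0.005 → critical value z_{0.005} = 2.576.
Power = P(Z > 2.576 − δ) = Φ(0.713) = 0.7621.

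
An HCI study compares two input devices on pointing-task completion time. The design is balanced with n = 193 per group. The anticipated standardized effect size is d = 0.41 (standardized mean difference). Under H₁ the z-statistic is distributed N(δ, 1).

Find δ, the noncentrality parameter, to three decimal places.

δ ≈ 4.028

The noncentrality parameter scales effect size by the design's sample-size factor: δ = d·√(n/2) = 0.41 × √(193/2) = 4.0276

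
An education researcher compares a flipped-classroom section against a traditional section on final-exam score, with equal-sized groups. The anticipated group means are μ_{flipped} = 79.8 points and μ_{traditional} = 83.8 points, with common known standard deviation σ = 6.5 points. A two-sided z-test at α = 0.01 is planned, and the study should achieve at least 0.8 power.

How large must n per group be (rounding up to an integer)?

n = 62 per group

Standardized effect: d = |μ_{flipped} − μ_{traditional}| / σ = |79.8 − 83.8| / 6.5 = 0.6154
Set Φ(δ − 2.576) = 0.8; then δ − 2.576 = Φ⁻¹(0.8) = 0.842, giving δ = 3.417.
(Ignoring the negligible lower-tail rejection probability gives the usual closed-form inversion.)
δ = d·√(n/2) ⇒ n = 2(δ/d)² = 2 × (3.417 / 0.6154)² = 61.68.
Round up to the next whole unit.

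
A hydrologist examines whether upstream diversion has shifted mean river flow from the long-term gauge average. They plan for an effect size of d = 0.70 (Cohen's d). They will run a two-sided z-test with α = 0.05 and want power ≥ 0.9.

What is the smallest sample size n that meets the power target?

n = 22

Set Φ(δ − 1.960) = 0.9; then δ − 1.960 = Φ⁻¹(0.9) = 1.282, giving δ = 3.242.
(The Φ(−δ − z_{α/2}) term is vanishingly small for δ > 0 and is dropped in the standard sample-size formula.)
δ = d·√n ⇒ n = (δ/d)² = (3.242 / 0.70)² = 21.44.
Round up to the next whole unit.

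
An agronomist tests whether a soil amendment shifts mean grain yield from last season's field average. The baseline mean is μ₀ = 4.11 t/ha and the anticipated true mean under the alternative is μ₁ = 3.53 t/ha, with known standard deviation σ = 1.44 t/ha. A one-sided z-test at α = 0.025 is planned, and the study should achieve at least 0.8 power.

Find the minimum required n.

Standardized effect: d = |μ₁ − μ₀| / σ = |3.53 − 4.11| / 1.44 = 0.4028
Set Φ(δ − 1.960) = 0.8; then δ − 1.960 = Φ⁻¹(0.8) = 0.842, giving δ = 2.802.
δ = d·√n ⇒ n = (δ/d)² = (2.802 / 0.4028)² = 48.38.
Round up to the next whole unit.

n = 49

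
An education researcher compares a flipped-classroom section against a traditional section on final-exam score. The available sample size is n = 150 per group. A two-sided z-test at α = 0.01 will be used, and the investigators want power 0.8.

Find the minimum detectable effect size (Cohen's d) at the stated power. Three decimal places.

Need Φ(δ − 2.576) = 0.8, so δ = 2.576 + 0.842 = 3.417.
(The second rejection-region term Φ(−δ − z_{α/2}) is negligible and dropped.)
δ = d·√(n/2) ⇒ d = δ/√(n/2) = 3.417/√(150/2) = 0.3946.

d ≈ 0.395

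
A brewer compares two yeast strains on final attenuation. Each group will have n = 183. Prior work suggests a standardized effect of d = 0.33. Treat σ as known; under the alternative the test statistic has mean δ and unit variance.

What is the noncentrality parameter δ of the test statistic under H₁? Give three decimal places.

δ = d·√(n/2) = 0.33 × √(183/2) = 3.1566

δ ≈ 3.157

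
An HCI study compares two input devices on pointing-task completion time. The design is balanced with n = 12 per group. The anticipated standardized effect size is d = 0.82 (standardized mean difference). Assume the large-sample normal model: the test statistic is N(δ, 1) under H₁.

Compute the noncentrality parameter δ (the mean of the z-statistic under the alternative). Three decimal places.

δ ≈ 2.009

The noncentrality parameter scales effect size by the design's sample-size factor: δ = d·√(n/2) = 0.82 × √(12/2) = 2.0086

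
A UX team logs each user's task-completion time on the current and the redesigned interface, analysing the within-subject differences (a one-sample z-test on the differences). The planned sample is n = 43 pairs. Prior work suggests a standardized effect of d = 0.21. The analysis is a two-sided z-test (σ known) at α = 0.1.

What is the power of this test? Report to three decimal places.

Power ≈ 0.396

Noncentrality parameter: δ = d·√n = 0.21 × √43 = 1.3771
Two-sided α = 0.1 → critical value z_{0.05} = 1.645.
Power = Φ(δ − 1.645) + Φ(−δ − 1.645) = Φ(-0.268) + Φ(-3.022) = 0.3944 + 0.0013 = 0.3957.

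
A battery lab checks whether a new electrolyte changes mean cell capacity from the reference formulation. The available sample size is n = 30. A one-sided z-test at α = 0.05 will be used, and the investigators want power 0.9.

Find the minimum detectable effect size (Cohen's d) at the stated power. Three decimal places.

Need Φ(δ − 1.645) = 0.9, so δ = 1.645 + 1.282 = 2.926.
δ = d·√n ⇒ d = δ/√n = 2.926/√30 = 0.5343.

d ≈ 0.534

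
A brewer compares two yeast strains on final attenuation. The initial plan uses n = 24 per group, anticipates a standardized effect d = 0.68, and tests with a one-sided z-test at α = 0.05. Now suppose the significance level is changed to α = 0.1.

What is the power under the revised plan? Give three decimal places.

δ = d·√(n/2) = 0.68 × √(24/2) = 2.3556 (unchanged). New critical value: z_{0.1} = 1.282.
Revised power = P(Z > 1.282 − δ) = Φ(1.074) = 0.8586.

Power ≈ 0.859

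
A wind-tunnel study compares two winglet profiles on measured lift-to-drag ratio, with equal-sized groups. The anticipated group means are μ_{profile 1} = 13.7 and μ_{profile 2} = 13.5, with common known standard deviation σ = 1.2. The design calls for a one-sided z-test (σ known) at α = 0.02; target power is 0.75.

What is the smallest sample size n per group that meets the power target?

Standardized effect: d = |μ_{profile 1} − μ_{profile 2}| / σ = |13.7 − 13.5| / 1.2 = 0.1667
Set Φ(δ − 2.054) = 0.75; then δ − 2.054 = Φ⁻¹(0.75) = 0.674, giving δ = 2.728.
δ = d·√(n/2) ⇒ n = 2(δ/d)² = 2 × (2.728 / 0.1667)² = 535.92.
Rounding up, n = 536 per group.

n = 536 per group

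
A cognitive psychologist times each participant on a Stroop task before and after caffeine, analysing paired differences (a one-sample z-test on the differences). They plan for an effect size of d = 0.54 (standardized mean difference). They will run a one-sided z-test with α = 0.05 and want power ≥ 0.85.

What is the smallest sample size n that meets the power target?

Set Φ(δ − 1.645) = 0.85; then δ − 1.645 = Φ⁻¹(0.85) = 1.036, giving δ = 2.681.
δ = d·√n ⇒ n = (δ/d)² = (2.681 / 0.54)² = 24.65.
Round up to the next whole unit.

n = 25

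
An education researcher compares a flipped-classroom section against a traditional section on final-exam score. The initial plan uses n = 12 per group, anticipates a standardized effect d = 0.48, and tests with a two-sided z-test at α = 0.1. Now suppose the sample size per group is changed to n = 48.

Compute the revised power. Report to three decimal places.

With n = 48 per group: δ = d·√(n/2) = 0.48 × √(48/2) = 2.3515. Critical value z_{0.05} = 1.645.
Revised power = Φ(δ − 1.645) + Φ(−δ − 1.645) = Φ(0.707) + Φ(-3.996) = 0.7601 + 0.0000 = 0.7601.

Power ≈ 0.760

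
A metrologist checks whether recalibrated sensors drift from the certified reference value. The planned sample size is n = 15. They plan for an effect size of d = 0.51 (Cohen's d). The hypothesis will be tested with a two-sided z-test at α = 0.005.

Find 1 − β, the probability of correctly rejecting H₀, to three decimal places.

Power ≈ 0.203

Noncentrality parameter: λ = d·√n = 0.51 × √15 = 1.9752
Critical value for a two-sided test at α = 0.005: z_{α/2} = 2.807.
Power = Φ(λ − 2.807) + Φ(−λ − 2.807) = Φ(-0.832) + Φ(-4.782) = 0.2028 + 0.0000 = 0.2028.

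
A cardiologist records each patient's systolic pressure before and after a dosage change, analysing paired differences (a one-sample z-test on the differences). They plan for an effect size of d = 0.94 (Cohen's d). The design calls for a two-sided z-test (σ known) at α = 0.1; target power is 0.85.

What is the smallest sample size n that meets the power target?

Set Φ(δ − 1.645) = 0.85; then δ − 1.645 = Φ⁻¹(0.85) = 1.036, giving δ = 2.681.
(Ignoring the negligible lower-tail rejection probability gives the usual closed-form inversion.)
δ = d·√n ⇒ n = (δ/d)² = (2.681 / 0.94)² = 8.14.
Round up to the next whole unit.

n = 9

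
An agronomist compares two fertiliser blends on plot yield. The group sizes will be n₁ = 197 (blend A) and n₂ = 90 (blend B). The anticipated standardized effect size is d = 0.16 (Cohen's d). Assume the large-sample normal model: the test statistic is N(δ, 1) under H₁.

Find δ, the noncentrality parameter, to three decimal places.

The noncentrality parameter scales effect size by the design's sample-size factor: δ = d / √(1/n₁ + 1/n₂) = 0.16 / √(1/197 + 1/90) = 1.2576

δ ≈ 1.258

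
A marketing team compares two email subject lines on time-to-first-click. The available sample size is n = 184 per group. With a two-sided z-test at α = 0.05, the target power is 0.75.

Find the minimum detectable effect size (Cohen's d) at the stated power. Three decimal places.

Need Φ(δ − 1.960) = 0.75, so δ = 1.960 + 0.674 = 2.634.
(The second rejection-region term Φ(−δ − z_{α/2}) is negligible and dropped.)
δ = d·√(n/2) ⇒ d = δ/√(n/2) = 2.634/√(184/2) = 0.2747.

d ≈ 0.275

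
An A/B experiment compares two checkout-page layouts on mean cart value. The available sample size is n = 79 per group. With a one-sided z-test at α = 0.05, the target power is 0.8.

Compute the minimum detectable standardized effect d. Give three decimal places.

d ≈ 0.396

Required noncentrality: δ = z_{0.05} + z_{0.20} = 1.645 + 0.842 = 2.486.
δ = d·√(n/2) ⇒ d = δ/√(n/2) = 2.486/√(79/2) = 0.3956.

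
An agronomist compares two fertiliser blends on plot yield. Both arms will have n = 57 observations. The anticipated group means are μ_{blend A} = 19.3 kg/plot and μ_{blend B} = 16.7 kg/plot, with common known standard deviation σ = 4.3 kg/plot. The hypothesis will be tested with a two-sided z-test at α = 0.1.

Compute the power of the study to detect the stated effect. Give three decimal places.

Standardized effect: d = |μ_{blend A} − μ_{blend B}| / σ = |19.3 − 16.7| / 4.3 = 0.6047
Noncentrality parameter: δ = d·√(n/2) = 0.6047 × √(57/2) = 3.2280
Two-sided α = 0.1 → critical value z_{0.05} = 1.645.
Power = Φ(δ − 1.645) + Φ(−δ − 1.645) = Φ(1.583) + Φ(-4.873) = 0.9433 + 0.0000 = 0.9433.

Power ≈ 0.943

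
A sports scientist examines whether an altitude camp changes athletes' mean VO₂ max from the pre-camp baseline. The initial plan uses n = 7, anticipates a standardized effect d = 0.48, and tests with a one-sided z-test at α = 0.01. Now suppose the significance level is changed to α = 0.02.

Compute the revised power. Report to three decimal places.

δ = d·√n = 0.48 × √7 = 1.2700 (unchanged). New critical value: z_{0.02} = 2.054.
Revised power = Φ(δ − 2.054) = Φ(-0.784) = 0.2166.

Power ≈ 0.217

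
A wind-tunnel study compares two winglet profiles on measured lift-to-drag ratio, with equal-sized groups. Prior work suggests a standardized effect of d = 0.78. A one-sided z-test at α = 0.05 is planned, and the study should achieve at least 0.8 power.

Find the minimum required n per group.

n = 21 per group

Set Φ(δ − 1.645) = 0.8; then δ − 1.645 = Φ⁻¹(0.8) = 0.842, giving δ = 2.486.
δ = d·√(n/2) ⇒ n = 2(δ/d)² = 2 × (2.486 / 0.78)² = 20.32.
Round up to the next whole unit.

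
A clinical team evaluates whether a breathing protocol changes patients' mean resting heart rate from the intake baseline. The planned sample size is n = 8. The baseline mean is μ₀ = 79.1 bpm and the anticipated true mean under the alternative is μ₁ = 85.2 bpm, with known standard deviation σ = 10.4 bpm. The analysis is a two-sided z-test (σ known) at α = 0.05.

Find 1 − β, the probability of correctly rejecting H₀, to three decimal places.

Standardized effect: d = |μ₁ − μ₀| / σ = |85.2 − 79.1| / 10.4 = 0.5865
Noncentrality parameter: δ = d·√n = 0.5865 × √8 = 1.6590
Critical value for a two-sided test at α = 0.05: z_{α/2} = 1.960.
Power = Φ(δ − 1.960) + Φ(−δ − 1.960) = Φ(-0.301) + Φ(-3.619) = 0.3817 + 0.0001 = 0.3819.

Power ≈ 0.382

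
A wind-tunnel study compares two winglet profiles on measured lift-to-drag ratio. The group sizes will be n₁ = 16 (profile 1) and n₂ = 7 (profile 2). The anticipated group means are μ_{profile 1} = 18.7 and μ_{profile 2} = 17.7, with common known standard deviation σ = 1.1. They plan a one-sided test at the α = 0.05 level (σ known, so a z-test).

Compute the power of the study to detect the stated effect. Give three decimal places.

Power ≈ 0.641

Standardized effect: d = |μ_{profile 1} − μ_{profile 2}| / σ = |18.7 − 17.7| / 1.1 = 0.9091
Noncentrality parameter: δ = d / √(1/n₁ + 1/n₂) = 0.9091 / √(1/16 + 1/7) = 2.0061
Critical value for a one-sided test at α = 0.05: z_α = 1.645.
Power = Φ(δ − 1.645) = Φ(0.361) = 0.6410.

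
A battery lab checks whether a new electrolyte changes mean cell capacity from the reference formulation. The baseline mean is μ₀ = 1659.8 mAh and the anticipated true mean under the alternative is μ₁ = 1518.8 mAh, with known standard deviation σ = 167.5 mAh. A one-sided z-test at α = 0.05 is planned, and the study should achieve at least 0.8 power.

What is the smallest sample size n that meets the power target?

n = 9

Standardized effect: d = |μ₁ − μ₀| / σ = |1518.8 − 1659.8| / 167.5 = 0.8418
Set Φ(δ − 1.645) = 0.8; then δ − 1.645 = Φ⁻¹(0.8) = 0.842, giving δ = 2.486.
δ = d·√n ⇒ n = (δ/d)² = (2.486 / 0.8418)² = 8.72.
Rounding up, n = 9.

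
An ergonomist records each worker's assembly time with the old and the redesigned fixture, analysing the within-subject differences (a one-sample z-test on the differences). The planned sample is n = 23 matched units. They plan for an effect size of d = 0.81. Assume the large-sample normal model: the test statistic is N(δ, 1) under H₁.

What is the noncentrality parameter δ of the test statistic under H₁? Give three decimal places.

δ ≈ 3.885

δ = d·√n = 0.81 × √23 = 3.8846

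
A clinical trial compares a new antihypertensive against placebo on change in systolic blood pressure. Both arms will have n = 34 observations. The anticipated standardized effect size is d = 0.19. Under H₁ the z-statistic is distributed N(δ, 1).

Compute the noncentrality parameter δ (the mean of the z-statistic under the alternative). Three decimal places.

δ = d·√(n/2) = 0.19 × √(34/2) = 0.7834

δ ≈ 0.783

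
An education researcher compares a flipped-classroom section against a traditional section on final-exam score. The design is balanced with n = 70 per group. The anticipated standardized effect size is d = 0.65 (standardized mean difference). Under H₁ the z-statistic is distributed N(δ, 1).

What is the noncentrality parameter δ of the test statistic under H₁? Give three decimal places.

The noncentrality parameter scales effect size by the design's sample-size factor: δ = d·√(n/2) = 0.65 × √(70/2) = 3.8455

δ ≈ 3.845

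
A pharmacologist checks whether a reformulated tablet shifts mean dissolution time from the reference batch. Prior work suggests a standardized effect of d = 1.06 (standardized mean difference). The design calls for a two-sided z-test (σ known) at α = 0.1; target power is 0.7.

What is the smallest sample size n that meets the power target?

n = 5

For power 0.7 need Φ(δ − z_{0.05}) = 0.7, so δ = z_{0.05} + z_{0.30} = 1.645 + 0.524 = 2.169.
(Ignoring the negligible lower-tail rejection probability gives the usual closed-form inversion.)
δ = d·√n ⇒ n = (δ/d)² = (2.169 / 1.06)² = 4.19.
Round up to the next whole unit.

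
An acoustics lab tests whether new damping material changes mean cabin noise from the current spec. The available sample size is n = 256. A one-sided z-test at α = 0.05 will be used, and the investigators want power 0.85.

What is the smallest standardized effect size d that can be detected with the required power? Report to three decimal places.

Need Φ(δ − 1.645) = 0.85, so δ = 1.645 + 1.036 = 2.681.
δ = d·√n ⇒ d = δ/√n = 2.681/√256 = 0.1676.

d ≈ 0.168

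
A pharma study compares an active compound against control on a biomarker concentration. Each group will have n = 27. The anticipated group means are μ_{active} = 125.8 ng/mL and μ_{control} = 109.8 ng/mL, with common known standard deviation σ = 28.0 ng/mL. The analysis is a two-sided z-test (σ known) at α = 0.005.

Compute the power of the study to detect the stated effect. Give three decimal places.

Power ≈ 0.240

Standardized effect: d = |μ_{active} − μ_{control}| / σ = |125.8 − 109.8| / 28.0 = 0.5714
Noncentrality parameter: δ = d·√(n/2) = 0.5714 × √(27/2) = 2.0996
Two-sided α = 0.005 → critical value z_{0.0025} = 2.807.
Power = Φ(δ − 2.807) + Φ(−δ − 2.807) = Φ(-0.707) + Φ(-4.907) = 0.2396 + 0.0000 = 0.2396.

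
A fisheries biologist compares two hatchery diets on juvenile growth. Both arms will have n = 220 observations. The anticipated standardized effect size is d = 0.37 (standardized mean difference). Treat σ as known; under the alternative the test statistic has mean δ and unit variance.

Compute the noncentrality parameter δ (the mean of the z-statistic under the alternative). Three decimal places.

δ ≈ 3.881

The noncentrality parameter scales effect size by the design's sample-size factor: δ = d·√(n/2) = 0.37 × √(220/2) = 3.8806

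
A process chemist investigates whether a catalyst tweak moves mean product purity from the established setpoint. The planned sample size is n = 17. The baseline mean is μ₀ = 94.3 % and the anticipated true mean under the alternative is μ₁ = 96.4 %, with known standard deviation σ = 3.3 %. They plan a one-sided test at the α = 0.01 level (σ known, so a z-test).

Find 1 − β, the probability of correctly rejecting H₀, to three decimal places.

Power ≈ 0.617

Standardized effect: d = |μ₁ − μ₀| / σ = |96.4 − 94.3| / 3.3 = 0.6364
Noncentrality parameter: δ = d·√n = 0.6364 × √17 = 2.6238
One-sided α = 0.01 → critical value z_{0.01} = 2.326.
Power = Φ(δ − 2.326) = Φ(0.297) = 0.6169.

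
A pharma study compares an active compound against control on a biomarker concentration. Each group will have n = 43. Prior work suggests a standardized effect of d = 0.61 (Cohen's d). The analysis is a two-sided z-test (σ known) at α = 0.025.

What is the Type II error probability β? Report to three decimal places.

β ≈ 0.279

Noncentrality parameter: δ = d·√(n/2) = 0.61 × √(43/2) = 2.8285
Critical value for a two-sided test at α = 0.025: z_{α/2} = 2.241.
Power = Φ(δ − 2.241) + Φ(−δ − 2.241) = Φ(0.587) + Φ(-5.070) = 0.7214 + 0.0000 = 0.7214.
Type II error: β = 1 − power = 1 − 0.7214 = 0.2786.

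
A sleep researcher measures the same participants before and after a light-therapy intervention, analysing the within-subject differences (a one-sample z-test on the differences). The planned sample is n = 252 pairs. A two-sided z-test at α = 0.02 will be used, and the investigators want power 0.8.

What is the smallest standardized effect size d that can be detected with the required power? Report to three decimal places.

Need Φ(δ − 2.326) = 0.8, so δ = 2.326 + 0.842 = 3.168.
(Lower-tail contribution to power is negligible for δ > 0.)
δ = d·√n ⇒ d = δ/√n = 3.168/√252 = 0.1996.

d ≈ 0.200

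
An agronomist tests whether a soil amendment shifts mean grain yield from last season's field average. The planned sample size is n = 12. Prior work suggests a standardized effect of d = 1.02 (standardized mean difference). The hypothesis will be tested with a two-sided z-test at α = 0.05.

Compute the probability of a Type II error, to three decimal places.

Noncentrality parameter: δ = d·√n = 1.02 × √12 = 3.5334
Critical value for a two-sided test at α = 0.05: z_{α/2} = 1.960.
Power = Φ(δ − 1.960) + Φ(−δ − 1.960) = Φ(1.573) + Φ(-5.493) = 0.9422 + 0.0000 = 0.9422.
Type II error: β = 1 − power = 1 − 0.9422 = 0.0578.

β ≈ 0.058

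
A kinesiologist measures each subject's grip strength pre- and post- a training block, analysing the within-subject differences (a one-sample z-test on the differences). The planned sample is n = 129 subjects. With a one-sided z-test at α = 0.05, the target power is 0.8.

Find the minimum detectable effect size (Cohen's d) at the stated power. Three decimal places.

d ≈ 0.219

Required noncentrality: δ = z_{0.05} + z_{0.20} = 1.645 + 0.842 = 2.486.
δ = d·√n ⇒ d = δ/√n = 2.486/√129 = 0.2189.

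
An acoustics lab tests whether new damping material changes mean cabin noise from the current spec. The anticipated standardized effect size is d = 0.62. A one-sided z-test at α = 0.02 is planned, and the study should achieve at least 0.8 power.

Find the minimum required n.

Set Φ(δ − 2.054) = 0.8; then δ − 2.054 = Φ⁻¹(0.8) = 0.842, giving δ = 2.895.
δ = d·√n ⇒ n = (δ/d)² = (2.895 / 0.62)² = 21.81.
Rounding up, n = 22.

n = 22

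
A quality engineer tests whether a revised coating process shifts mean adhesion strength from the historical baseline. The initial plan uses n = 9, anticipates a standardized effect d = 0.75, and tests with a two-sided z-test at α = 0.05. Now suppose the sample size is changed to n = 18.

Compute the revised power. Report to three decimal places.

Power ≈ 0.889

With n = 18: δ = d·√n = 0.75 × √18 = 3.1820. Critical value z_{0.025} = 1.960.
Revised power = Φ(δ − 1.960) + Φ(−δ − 1.960) = Φ(1.222) + Φ(-5.142) = 0.8891 + 0.0000 = 0.8891.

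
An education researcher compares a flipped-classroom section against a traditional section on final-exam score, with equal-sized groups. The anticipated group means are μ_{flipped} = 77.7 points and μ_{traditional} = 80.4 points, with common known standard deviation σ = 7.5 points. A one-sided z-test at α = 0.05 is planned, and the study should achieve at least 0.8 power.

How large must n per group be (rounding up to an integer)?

Standardized effect: d = |μ_{flipped} − μ_{traditional}| / σ = |77.7 − 80.4| / 7.5 = 0.3600
For power 0.8 need Φ(δ − z_{0.05}) = 0.8, so δ = z_{0.05} + z_{0.20} = 1.645 + 0.842 = 2.486.
δ = d·√(n/2) ⇒ n = 2(δ/d)² = 2 × (2.486 / 0.3600)² = 95.41.
Round up to the next whole unit.

n = 96 per group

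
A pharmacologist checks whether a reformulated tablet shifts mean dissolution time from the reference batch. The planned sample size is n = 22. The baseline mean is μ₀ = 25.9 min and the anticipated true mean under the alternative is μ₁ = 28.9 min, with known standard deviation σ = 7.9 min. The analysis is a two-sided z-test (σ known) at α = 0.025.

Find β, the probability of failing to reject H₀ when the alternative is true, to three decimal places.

Standardized effect: d = |μ₁ − μ₀| / σ = |28.9 − 25.9| / 7.9 = 0.3797
Noncentrality parameter: λ = d·√n = 0.3797 × √22 = 1.7812
Two-sided α = 0.025 → critical value z_{0.0125} = 2.241.
Power = Φ(λ − 2.241) + Φ(−λ − 2.241) = Φ(-0.460) + Φ(-4.023) = 0.3227 + 0.0000 = 0.3227.
Type II error: β = 1 − power = 1 − 0.3227 = 0.6773.

β ≈ 0.677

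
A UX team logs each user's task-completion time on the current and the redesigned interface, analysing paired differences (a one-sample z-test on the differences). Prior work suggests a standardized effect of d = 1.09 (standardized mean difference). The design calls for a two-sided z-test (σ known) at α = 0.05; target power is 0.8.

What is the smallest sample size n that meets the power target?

n = 7

For power 0.8 need Φ(δ − z_{0.025}) = 0.8, so δ = z_{0.025} + z_{0.20} = 1.960 + 0.842 = 2.802.
(The Φ(−δ − z_{α/2}) term is vanishingly small for δ > 0 and is dropped in the standard sample-size formula.)
δ = d·√n ⇒ n = (δ/d)² = (2.802 / 1.09)² = 6.61.
Rounding up, n = 7.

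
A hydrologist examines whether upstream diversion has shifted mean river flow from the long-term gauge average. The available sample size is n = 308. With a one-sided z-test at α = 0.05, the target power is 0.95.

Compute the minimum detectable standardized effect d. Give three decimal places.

Need Φ(δ − 1.645) = 0.95, so δ = 1.645 + 1.645 = 3.290.
δ = d·√n ⇒ d = δ/√n = 3.290/√308 = 0.1874.

d ≈ 0.187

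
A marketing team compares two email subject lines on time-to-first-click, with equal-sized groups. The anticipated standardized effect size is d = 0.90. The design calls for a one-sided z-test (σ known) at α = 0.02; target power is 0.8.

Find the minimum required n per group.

n = 21 per group

Set Φ(δ − 2.054) = 0.8; then δ − 2.054 = Φ⁻¹(0.8) = 0.842, giving δ = 2.895.
δ = d·√(n/2) ⇒ n = 2(δ/d)² = 2 × (2.895 / 0.90)² = 20.70.
Round up to the next whole unit.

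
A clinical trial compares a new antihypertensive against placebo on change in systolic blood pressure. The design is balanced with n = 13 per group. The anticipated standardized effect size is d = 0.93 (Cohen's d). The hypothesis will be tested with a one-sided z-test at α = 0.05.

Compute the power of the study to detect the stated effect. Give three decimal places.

Power ≈ 0.766

Noncentrality parameter: δ = d·√(n/2) = 0.93 × √(13/2) = 2.3710
Critical value for a one-sided test at α = 0.05: z_α = 1.645.
Power = Φ(δ − 1.645) = Φ(0.726) = 0.7661.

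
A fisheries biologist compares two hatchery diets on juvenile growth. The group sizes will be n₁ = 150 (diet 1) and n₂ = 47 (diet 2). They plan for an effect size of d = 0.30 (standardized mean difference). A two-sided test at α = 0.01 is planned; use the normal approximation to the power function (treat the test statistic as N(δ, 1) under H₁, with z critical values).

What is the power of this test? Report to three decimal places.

Noncentrality parameter: δ = d / √(1/n₁ + 1/n₂) = 0.30 / √(1/150 + 1/47) = 1.7947
Two-sided α = 0.01 → critical value z_{0.005} = 2.576.
Power = Φ(δ − 2.576) + Φ(−δ − 2.576) = Φ(-0.781) + Φ(-4.370) = 0.2174 + 0.0000 = 0.2174.

Power ≈ 0.217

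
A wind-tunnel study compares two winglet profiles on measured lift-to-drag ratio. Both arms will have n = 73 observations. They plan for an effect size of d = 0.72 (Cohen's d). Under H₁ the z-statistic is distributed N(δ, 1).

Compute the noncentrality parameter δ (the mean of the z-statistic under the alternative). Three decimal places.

δ ≈ 4.350

δ = d·√(n/2) = 0.72 × √(73/2) = 4.3499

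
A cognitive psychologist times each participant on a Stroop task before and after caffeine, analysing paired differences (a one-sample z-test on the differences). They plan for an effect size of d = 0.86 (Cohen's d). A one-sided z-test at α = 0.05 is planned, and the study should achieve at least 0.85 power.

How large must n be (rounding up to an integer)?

n = 10

Set Φ(δ − 1.645) = 0.85; then δ − 1.645 = Φ⁻¹(0.85) = 1.036, giving δ = 2.681.
δ = d·√n ⇒ n = (δ/d)² = (2.681 / 0.86)² = 9.72.
Rounding up, n = 10.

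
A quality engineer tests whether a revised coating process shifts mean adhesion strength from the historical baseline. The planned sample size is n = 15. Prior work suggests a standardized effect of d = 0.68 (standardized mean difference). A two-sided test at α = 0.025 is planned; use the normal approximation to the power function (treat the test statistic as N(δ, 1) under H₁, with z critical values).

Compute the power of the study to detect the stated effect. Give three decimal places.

Power ≈ 0.653

Noncentrality parameter: δ = d·√n = 0.68 × √15 = 2.6336
Two-sided α = 0.025 → critical value z_{0.0125} = 2.241.
Power = Φ(δ − 2.241) + Φ(−δ − 2.241) = Φ(0.392) + Φ(-4.875) = 0.6526 + 0.0000 = 0.6526.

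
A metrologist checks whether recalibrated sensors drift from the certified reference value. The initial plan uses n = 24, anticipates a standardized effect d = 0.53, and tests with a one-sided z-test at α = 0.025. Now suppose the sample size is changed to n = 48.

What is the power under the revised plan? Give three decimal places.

With n = 48: δ = d·√n = 0.53 × √48 = 3.6719. Critical value z_{0.025} = 1.960.
Revised power = P(Z > 1.960 − δ) = Φ(1.712) = 0.9566.

Power ≈ 0.957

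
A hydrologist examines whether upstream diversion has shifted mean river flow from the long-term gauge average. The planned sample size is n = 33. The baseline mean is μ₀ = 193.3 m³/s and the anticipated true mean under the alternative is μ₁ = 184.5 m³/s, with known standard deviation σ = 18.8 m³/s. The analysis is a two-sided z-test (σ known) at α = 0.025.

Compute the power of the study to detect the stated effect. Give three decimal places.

Power ≈ 0.673

Standardized effect: d = |μ₁ − μ₀| / σ = |184.5 − 193.3| / 18.8 = 0.4681
Noncentrality parameter: δ = d·√n = 0.4681 × √33 = 2.6889
Critical value for a two-sided test at α = 0.025: z_{α/2} = 2.241.
Power = Φ(δ − 2.241) + Φ(−δ − 2.241) = Φ(0.448) + Φ(-4.930) = 0.6728 + 0.0000 = 0.6728.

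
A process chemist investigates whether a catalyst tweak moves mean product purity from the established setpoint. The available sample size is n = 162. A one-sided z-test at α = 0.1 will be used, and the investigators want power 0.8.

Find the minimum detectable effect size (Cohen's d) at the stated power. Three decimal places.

Need Φ(δ − 1.282) = 0.8, so δ = 1.282 + 0.842 = 2.123.
δ = d·√n ⇒ d = δ/√n = 2.123/√162 = 0.1668.

d ≈ 0.167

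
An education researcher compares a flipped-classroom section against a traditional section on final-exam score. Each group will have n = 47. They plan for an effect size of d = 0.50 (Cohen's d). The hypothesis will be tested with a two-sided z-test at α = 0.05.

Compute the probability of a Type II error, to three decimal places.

β ≈ 0.321

Noncentrality parameter: δ = d·√(n/2) = 0.50 × √(47/2) = 2.4238
Critical value for a two-sided test at α = 0.05: z_{α/2} = 1.960.
Power = Φ(δ − 1.960) + Φ(−δ − 1.960) = Φ(0.464) + Φ(-4.384) = 0.6786 + 0.0000 = 0.6786.
Type II error: β = 1 − power = 1 − 0.6786 = 0.3214.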